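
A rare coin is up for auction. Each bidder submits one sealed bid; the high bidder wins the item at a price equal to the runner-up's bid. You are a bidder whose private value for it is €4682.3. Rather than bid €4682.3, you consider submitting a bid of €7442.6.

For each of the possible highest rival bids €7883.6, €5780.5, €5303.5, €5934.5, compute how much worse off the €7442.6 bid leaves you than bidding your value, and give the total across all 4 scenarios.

€2971.6

The deviation costs you only when the competing bid falls strictly between €4682.3 and €7442.6; elsewhere both bids give the same outcome.
€7883.6: outcomes coincide → loss €0.
€5780.5: truthful payoff €0, deviation payoff −€1098.2 → loss €1098.2.
€5303.5: truthful payoff €0, deviation payoff −€621.2 → loss €621.2.
€5934.5: truthful payoff €0, deviation payoff −€1252.2 → loss €1252.2.
Total loss = €1098.2 + €621.2 + €1252.2 = €2971.6.
In a second-price auction your bid sets only whether you win, not what you pay, so bidding your true value is weakly dominant.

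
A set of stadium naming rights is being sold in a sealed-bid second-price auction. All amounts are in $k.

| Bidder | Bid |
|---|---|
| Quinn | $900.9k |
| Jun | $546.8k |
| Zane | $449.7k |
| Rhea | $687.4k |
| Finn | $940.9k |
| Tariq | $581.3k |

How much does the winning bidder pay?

$900.9k

Highest bid: Finn at $940.9k, so Finn wins.
Second-highest bid: Quinn at $900.9k — that is the price the winner pays.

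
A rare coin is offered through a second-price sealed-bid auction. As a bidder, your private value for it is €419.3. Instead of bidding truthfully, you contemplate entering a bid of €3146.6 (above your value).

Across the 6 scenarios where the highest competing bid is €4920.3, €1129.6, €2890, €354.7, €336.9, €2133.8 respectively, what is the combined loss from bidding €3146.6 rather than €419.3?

The deviation costs you only when the competing bid falls strictly between €419.3 and €3146.6; elsewhere both bids give the same outcome.
€4920.3: outcomes coincide → loss €0.
€1129.6: truthful payoff €0, deviation payoff −€710.3 → loss €710.3.
€2890: truthful payoff €0, deviation payoff −€2470.7 → loss €2470.7.
€354.7: outcomes coincide → loss €0.
€336.9: outcomes coincide → loss €0.
€2133.8: truthful payoff €0, deviation payoff −€1714.5 → loss €1714.5.
Total loss = €710.3 + €2470.7 + €1714.5 = €4895.5.
Truthful bidding weakly dominates here: raising your bid can only win items priced above your value, and lowering it can only forfeit items priced below.

€4895.5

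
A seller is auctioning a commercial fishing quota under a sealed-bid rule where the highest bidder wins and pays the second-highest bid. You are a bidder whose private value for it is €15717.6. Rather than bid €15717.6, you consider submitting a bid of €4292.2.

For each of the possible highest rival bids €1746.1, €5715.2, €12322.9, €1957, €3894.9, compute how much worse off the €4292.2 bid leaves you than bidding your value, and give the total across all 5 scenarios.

The deviation costs you only when the competing bid falls strictly between €4292.2 and €15717.6; elsewhere both bids give the same outcome.
€1746.1: outcomes coincide → loss €0.
€5715.2: truthful payoff €10002.4, deviation payoff €0 → loss €10002.4.
€12322.9: truthful payoff €3394.7, deviation payoff €0 → loss €3394.7.
€1957: outcomes coincide → loss €0.
€3894.9: outcomes coincide → loss €0.
Total loss = €10002.4 + €3394.7 = €13397.1.
Truthful bidding weakly dominates here: raising your bid can only win items priced above your value, and lowering it can only forfeit items priced below.

€13397.1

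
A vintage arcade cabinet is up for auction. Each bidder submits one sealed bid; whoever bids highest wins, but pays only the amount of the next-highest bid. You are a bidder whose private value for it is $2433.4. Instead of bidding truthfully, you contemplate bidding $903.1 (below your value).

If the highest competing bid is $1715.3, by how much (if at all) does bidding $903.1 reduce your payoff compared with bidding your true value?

$718.1

Bidding your value $2433.4: you win (since $2433.4 > $1715.3) and pay $1715.3. Payoff $718.1.
Bidding $903.1: you lose. Payoff $0.
The competing bid $1715.3 lies between your shaded bid and your value, so underbidding forfeits an item you could have won at a profitable price.
Loss from deviating = $718.1 − ($0) = $718.1.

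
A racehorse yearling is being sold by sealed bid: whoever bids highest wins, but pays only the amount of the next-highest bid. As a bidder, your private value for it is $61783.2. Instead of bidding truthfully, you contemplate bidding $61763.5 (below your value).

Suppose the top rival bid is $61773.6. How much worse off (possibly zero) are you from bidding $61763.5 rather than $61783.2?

$9.6

Bidding your value $61783.2: you win (since $61783.2 > $61773.6) and pay $61773.6. Payoff $9.6.
Bidding $61763.5: you lose. Payoff $0.
The competing bid $61773.6 lies between your shaded bid and your value, so underbidding forfeits an item you could have won at a profitable price.
Loss from deviating = $9.6 − ($0) = $9.6.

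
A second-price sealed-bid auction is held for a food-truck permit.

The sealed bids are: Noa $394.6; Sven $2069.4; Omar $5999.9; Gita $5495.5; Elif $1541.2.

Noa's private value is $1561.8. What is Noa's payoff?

Highest bid: Omar at $5999.9, so Omar wins.
Second-highest bid: Gita at $5495.5 — that is the price the winner pays.
Noa did not win, so Noa pays nothing and receives nothing: payoff $0.

$0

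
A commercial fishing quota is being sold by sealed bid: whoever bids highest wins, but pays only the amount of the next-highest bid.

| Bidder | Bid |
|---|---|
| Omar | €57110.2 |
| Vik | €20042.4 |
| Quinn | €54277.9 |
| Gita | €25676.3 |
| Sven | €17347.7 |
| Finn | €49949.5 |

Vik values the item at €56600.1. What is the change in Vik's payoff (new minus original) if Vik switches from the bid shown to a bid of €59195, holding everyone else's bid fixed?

The highest bid among the other bidders is €57110.2; Vik's bid doesn't change that.
Original bid €20042.4: Vik is not highest (top rival bid is €57110.2); payoff €0.
Alternative bid €59195: Vik is highest, pays the top rival bid €57110.2; payoff €56600.1 − €57110.2 = −€510.1.
Change in payoff = −€510.1 − (€0) = −€510.1.

−€510.1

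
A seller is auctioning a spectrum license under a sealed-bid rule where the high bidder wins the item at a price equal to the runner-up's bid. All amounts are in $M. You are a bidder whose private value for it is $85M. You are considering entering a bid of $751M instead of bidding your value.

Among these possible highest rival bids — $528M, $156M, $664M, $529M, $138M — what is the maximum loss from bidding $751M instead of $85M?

$579M

$528M: truthful gives $0M, deviation gives −$443M → loss $443M.
$156M: truthful gives $0M, deviation gives −$71M → loss $71M.
$664M: truthful gives $0M, deviation gives −$579M → loss $579M.
$529M: truthful gives $0M, deviation gives −$444M → loss $444M.
$138M: truthful gives $0M, deviation gives −$53M → loss $53M.
Maximum loss: $579M.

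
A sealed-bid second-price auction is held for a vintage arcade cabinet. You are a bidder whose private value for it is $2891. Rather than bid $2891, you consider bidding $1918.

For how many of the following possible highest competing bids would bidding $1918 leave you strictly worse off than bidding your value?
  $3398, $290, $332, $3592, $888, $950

0

The deviation hurts exactly when the highest competing bid lies strictly between $1918 and $2891 — underbidding then forfeits a profitable win.
$3398: above both → same outcome either way.
$290: below both → same outcome either way.
$332: below both → same outcome either way.
$3592: above both → same outcome either way.
$888: below both → same outcome either way.
$950: below both → same outcome either way.
Count: 0.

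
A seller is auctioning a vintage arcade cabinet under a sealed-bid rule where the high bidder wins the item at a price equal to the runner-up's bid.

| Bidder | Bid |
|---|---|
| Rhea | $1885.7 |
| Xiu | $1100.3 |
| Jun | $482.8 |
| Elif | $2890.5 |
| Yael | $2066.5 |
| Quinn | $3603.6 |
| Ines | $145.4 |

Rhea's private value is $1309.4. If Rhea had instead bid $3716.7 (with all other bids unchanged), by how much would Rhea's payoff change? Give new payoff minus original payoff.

−$2294.2

The highest bid among the other bidders is $3603.6; Rhea's bid doesn't change that.
Original bid $1885.7: Rhea is not highest (top rival bid is $3603.6); payoff $0.
Alternative bid $3716.7: Rhea is highest, pays the top rival bid $3603.6; payoff $1309.4 − $3603.6 = −$2294.2.
Change in payoff = −$2294.2 − ($0) = −$2294.2.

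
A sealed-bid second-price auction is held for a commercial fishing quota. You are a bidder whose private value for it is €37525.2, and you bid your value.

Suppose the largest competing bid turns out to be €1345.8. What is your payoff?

€36179.4

Your bid €37525.2 exceeds the highest competing bid €1345.8, so you win.
In a second-price auction the winner pays the second-highest bid, €1345.8.
Payoff = value − price = €37525.2 − €1345.8 = €36179.4.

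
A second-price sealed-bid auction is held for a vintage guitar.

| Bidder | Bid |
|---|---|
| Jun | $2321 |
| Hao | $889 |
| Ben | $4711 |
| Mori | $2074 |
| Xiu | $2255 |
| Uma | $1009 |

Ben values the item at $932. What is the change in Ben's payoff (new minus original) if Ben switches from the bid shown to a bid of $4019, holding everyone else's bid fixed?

The highest bid among the other bidders is $2321; Ben's bid doesn't change that.
Original bid $4711: Ben is highest, pays the top rival bid $2321; payoff $932 − $2321 = −$1389.
Alternative bid $4019: Ben is highest, pays the top rival bid $2321; payoff $932 − $2321 = −$1389.
Change in payoff = −$1389 − (−$1389) = $0.

$0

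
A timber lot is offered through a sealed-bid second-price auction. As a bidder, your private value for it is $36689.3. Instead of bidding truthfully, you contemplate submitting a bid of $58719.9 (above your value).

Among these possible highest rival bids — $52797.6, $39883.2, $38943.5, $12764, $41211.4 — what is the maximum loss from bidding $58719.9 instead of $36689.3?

$52797.6: truthful gives $0, deviation gives −$16108.3 → loss $16108.3.
$39883.2: truthful gives $0, deviation gives −$3193.9 → loss $3193.9.
$38943.5: truthful gives $0, deviation gives −$2254.2 → loss $2254.2.
$12764: same outcome either way → loss $0.
$41211.4: truthful gives $0, deviation gives −$4522.1 → loss $4522.1.
Maximum loss: $16108.3.

$16108.3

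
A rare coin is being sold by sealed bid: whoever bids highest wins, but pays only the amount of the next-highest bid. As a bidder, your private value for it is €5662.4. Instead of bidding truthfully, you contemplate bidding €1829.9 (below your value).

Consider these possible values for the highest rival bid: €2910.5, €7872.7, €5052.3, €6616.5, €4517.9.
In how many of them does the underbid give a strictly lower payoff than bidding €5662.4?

The deviation hurts exactly when the highest competing bid lies strictly between €1829.9 and €5662.4 — underbidding then forfeits a profitable win.
€2910.5: inside the interval → strictly worse (loss €2751.9).
€7872.7: above both → same outcome either way.
€5052.3: inside the interval → strictly worse (loss €610.1).
€6616.5: above both → same outcome either way.
€4517.9: inside the interval → strictly worse (loss €1144.5).
Count: 3.

3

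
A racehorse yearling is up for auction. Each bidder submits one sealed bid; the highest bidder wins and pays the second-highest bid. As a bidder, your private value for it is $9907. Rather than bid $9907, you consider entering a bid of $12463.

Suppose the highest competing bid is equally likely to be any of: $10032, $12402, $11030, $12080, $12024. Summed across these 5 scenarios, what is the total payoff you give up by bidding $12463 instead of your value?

$8033

The deviation costs you only when the competing bid falls strictly between $9907 and $12463; elsewhere both bids give the same outcome.
$10032: truthful payoff $0, deviation payoff −$125 → loss $125.
$12402: truthful payoff $0, deviation payoff −$2495 → loss $2495.
$11030: truthful payoff $0, deviation payoff −$1123 → loss $1123.
$12080: truthful payoff $0, deviation payoff −$2173 → loss $2173.
$12024: truthful payoff $0, deviation payoff −$2117 → loss $2117.
Total loss = $125 + $2495 + $1123 + $2173 + $2117 = $8033.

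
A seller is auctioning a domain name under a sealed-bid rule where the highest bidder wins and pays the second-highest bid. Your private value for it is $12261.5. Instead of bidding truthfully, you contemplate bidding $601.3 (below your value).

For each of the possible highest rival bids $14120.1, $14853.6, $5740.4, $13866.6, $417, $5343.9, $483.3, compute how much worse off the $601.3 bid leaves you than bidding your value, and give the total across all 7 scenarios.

$13438.7

The deviation costs you only when the competing bid falls strictly between $601.3 and $12261.5; elsewhere both bids give the same outcome.
$14120.1: outcomes coincide → loss $0.
$14853.6: outcomes coincide → loss $0.
$5740.4: truthful payoff $6521.1, deviation payoff $0 → loss $6521.1.
$13866.6: outcomes coincide → loss $0.
$417: outcomes coincide → loss $0.
$5343.9: truthful payoff $6917.6, deviation payoff $0 → loss $6917.6.
$483.3: outcomes coincide → loss $0.
Total loss = $6521.1 + $6917.6 = $13438.7.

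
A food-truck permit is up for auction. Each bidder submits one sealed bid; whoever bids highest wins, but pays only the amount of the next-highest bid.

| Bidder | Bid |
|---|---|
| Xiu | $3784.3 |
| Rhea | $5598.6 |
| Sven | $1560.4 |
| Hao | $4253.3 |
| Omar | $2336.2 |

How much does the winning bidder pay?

Highest bid: Rhea at $5598.6, so Rhea wins.
Second-highest bid: Hao at $4253.3 — that is the price the winner pays.

$4253.3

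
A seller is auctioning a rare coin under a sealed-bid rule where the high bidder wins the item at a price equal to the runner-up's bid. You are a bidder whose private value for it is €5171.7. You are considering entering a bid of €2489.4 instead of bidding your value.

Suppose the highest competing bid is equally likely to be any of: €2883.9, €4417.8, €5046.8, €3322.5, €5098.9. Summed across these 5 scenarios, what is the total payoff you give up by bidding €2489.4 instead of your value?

€5088.6

The deviation costs you only when the competing bid falls strictly between €2489.4 and €5171.7; elsewhere both bids give the same outcome.
€2883.9: truthful payoff €2287.8, deviation payoff €0 → loss €2287.8.
€4417.8: truthful payoff €753.9, deviation payoff €0 → loss €753.9.
€5046.8: truthful payoff €124.9, deviation payoff €0 → loss €124.9.
€3322.5: truthful payoff €1849.2, deviation payoff €0 → loss €1849.2.
€5098.9: truthful payoff €72.8, deviation payoff €0 → loss €72.8.
Total loss = €2287.8 + €753.9 + €124.9 + €1849.2 + €72.8 = €5088.6.
Because the price is fixed by the runner-up's bid, deviating from your value can only change a good outcome into a bad one — never the reverse.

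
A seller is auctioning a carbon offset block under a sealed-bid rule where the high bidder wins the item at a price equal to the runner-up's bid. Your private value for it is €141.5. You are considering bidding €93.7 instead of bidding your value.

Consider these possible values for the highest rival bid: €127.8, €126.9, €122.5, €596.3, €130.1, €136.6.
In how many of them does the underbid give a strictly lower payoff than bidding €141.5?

The deviation hurts exactly when the highest competing bid lies strictly between €93.7 and €141.5 — underbidding then forfeits a profitable win.
€127.8: inside the interval → strictly worse (loss €13.7).
€126.9: inside the interval → strictly worse (loss €14.6).
€122.5: inside the interval → strictly worse (loss €19).
€596.3: above both → same outcome either way.
€130.1: inside the interval → strictly worse (loss €11.4).
€136.6: inside the interval → strictly worse (loss €4.9).
Count: 5.

5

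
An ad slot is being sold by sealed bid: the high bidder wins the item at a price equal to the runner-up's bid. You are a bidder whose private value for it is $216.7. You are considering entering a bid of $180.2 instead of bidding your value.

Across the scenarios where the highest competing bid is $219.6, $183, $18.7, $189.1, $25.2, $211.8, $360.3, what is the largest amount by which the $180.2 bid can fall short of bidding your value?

$219.6: same outcome either way → loss $0.
$183: truthful gives $33.7, deviation gives $0 → loss $33.7.
$18.7: same outcome either way → loss $0.
$189.1: truthful gives $27.6, deviation gives $0 → loss $27.6.
$25.2: same outcome either way → loss $0.
$211.8: truthful gives $4.9, deviation gives $0 → loss $4.9.
$360.3: same outcome either way → loss $0.
Maximum loss: $33.7.

$33.7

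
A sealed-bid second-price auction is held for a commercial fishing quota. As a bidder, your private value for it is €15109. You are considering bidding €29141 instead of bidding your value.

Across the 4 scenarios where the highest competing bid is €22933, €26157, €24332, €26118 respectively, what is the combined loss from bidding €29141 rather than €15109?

€39104

The deviation costs you only when the competing bid falls strictly between €15109 and €29141; elsewhere both bids give the same outcome.
€22933: truthful payoff €0, deviation payoff −€7824 → loss €7824.
€26157: truthful payoff €0, deviation payoff −€11048 → loss €11048.
€24332: truthful payoff €0, deviation payoff −€9223 → loss €9223.
€26118: truthful payoff €0, deviation payoff −€11009 → loss €11009.
Total loss = €7824 + €11048 + €9223 + €11009 = €39104.
Because the price is fixed by the runner-up's bid, deviating from your value can only change a good outcome into a bad one — never the reverse.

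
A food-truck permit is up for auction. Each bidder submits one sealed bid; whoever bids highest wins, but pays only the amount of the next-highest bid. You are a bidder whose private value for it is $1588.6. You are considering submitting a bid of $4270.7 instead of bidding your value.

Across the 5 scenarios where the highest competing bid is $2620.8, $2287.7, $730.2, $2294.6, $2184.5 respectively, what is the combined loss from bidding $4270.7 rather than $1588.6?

$3033.2

The deviation costs you only when the competing bid falls strictly between $1588.6 and $4270.7; elsewhere both bids give the same outcome.
$2620.8: truthful payoff $0, deviation payoff −$1032.2 → loss $1032.2.
$2287.7: truthful payoff $0, deviation payoff −$699.1 → loss $699.1.
$730.2: outcomes coincide → loss $0.
$2294.6: truthful payoff $0, deviation payoff −$706 → loss $706.
$2184.5: truthful payoff $0, deviation payoff −$595.9 → loss $595.9.
Total loss = $1032.2 + $699.1 + $706 + $595.9 = $3033.2.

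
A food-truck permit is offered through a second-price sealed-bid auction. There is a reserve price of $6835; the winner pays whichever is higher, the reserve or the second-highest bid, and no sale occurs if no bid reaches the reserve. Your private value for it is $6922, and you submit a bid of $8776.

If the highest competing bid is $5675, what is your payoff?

Your bid $8776 is the highest and exceeds the reserve.
Price = max(second-highest bid, reserve) = max($5675, $6835) = $6835.
Payoff = $6922 − $6835 = $87.

$87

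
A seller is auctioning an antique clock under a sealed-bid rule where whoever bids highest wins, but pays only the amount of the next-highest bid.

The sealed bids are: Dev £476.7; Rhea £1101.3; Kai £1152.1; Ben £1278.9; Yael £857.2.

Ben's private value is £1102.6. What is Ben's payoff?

Highest bid: Ben at £1278.9, so Ben wins.
Second-highest bid: Kai at £1152.1 — that is the price the winner pays.
Ben's payoff = value − price = £1102.6 − £1152.1 = −£49.5.

−£49.5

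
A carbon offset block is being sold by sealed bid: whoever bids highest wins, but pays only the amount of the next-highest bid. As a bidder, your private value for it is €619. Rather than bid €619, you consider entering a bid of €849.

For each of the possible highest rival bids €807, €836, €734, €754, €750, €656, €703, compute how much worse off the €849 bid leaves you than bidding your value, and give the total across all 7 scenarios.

The deviation costs you only when the competing bid falls strictly between €619 and €849; elsewhere both bids give the same outcome.
€807: truthful payoff €0, deviation payoff −€188 → loss €188.
€836: truthful payoff €0, deviation payoff −€217 → loss €217.
€734: truthful payoff €0, deviation payoff −€115 → loss €115.
€754: truthful payoff €0, deviation payoff −€135 → loss €135.
€750: truthful payoff €0, deviation payoff −€131 → loss €131.
€656: truthful payoff €0, deviation payoff −€37 → loss €37.
€703: truthful payoff €0, deviation payoff −€84 → loss €84.
Total loss = €188 + €217 + €115 + €135 + €131 + €37 + €84 = €907.
In a second-price auction your bid sets only whether you win, not what you pay, so bidding your true value is weakly dominant.

€907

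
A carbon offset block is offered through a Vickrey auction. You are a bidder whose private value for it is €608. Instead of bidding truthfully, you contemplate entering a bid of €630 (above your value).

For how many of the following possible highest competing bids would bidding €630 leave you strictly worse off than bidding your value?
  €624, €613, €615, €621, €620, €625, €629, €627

8

The deviation hurts exactly when the highest competing bid lies strictly between €608 and €630 — overbidding then wins at a price above your value.
€624: inside the interval → strictly worse (loss €16).
€613: inside the interval → strictly worse (loss €5).
€615: inside the interval → strictly worse (loss €7).
€621: inside the interval → strictly worse (loss €13).
€620: inside the interval → strictly worse (loss €12).
€625: inside the interval → strictly worse (loss €17).
€629: inside the interval → strictly worse (loss €21).
€627: inside the interval → strictly worse (loss €19).
Count: 8.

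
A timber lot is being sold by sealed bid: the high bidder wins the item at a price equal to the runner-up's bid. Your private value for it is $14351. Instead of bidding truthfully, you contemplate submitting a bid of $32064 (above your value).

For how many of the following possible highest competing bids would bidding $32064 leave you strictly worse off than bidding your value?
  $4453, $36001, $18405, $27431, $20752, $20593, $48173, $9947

The deviation hurts exactly when the highest competing bid lies strictly between $14351 and $32064 — overbidding then wins at a price above your value.
$4453: below both → same outcome either way.
$36001: above both → same outcome either way.
$18405: inside the interval → strictly worse (loss $4054).
$27431: inside the interval → strictly worse (loss $13080).
$20752: inside the interval → strictly worse (loss $6401).
$20593: inside the interval → strictly worse (loss $6242).
$48173: above both → same outcome either way.
$9947: below both → same outcome either way.
Count: 4.

4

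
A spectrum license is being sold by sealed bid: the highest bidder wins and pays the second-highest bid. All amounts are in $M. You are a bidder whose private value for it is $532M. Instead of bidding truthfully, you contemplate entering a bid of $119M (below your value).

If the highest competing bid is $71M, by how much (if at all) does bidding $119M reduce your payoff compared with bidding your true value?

Bidding your value $532M: you win (since $532M > $71M) and pay $71M. Payoff $461M.
Bidding $119M: you win and pay $71M. Payoff $532M − $71M = $461M.
Difference = $461M − $461M = $0M; both bids lead to the same outcome because the competing bid is below both your value and your alternative bid.
In a second-price auction your bid sets only whether you win, not what you pay, so bidding your true value is weakly dominant.

$0M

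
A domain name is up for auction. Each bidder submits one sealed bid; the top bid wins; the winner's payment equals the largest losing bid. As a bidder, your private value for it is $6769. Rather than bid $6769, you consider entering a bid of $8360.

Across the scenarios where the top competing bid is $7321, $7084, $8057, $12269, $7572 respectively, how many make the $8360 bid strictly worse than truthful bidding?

The deviation hurts exactly when the highest competing bid lies strictly between $6769 and $8360 — overbidding then wins at a price above your value.
$7321: inside the interval → strictly worse (loss $552).
$7084: inside the interval → strictly worse (loss $315).
$8057: inside the interval → strictly worse (loss $1288).
$12269: above both → same outcome either way.
$7572: inside the interval → strictly worse (loss $803).
Count: 4.

4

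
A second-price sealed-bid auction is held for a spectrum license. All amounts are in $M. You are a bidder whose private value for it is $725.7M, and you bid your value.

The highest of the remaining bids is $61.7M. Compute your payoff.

Your bid $725.7M exceeds the highest competing bid $61.7M, so you win.
In a second-price auction the winner pays the second-highest bid, $61.7M.
Payoff = value − price = $725.7M − $61.7M = $664M.

$664M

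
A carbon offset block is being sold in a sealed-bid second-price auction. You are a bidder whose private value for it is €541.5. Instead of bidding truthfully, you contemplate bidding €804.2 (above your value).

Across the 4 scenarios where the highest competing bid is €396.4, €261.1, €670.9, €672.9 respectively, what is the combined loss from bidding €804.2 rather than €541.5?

€260.8

The deviation costs you only when the competing bid falls strictly between €541.5 and €804.2; elsewhere both bids give the same outcome.
€396.4: outcomes coincide → loss €0.
€261.1: outcomes coincide → loss €0.
€670.9: truthful payoff €0, deviation payoff −€129.4 → loss €129.4.
€672.9: truthful payoff €0, deviation payoff −€131.4 → loss €131.4.
Total loss = €129.4 + €131.4 = €260.8.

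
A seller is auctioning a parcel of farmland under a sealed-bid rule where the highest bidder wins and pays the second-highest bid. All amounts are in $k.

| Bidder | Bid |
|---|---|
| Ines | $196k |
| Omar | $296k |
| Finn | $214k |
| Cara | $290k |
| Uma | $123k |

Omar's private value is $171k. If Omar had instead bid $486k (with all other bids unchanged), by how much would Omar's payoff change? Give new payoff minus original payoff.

The highest bid among the other bidders is $290k; Omar's bid doesn't change that.
Original bid $296k: Omar is highest, pays the top rival bid $290k; payoff $171k − $290k = −$119k.
Alternative bid $486k: Omar is highest, pays the top rival bid $290k; payoff $171k − $290k = −$119k.
Change in payoff = −$119k − (−$119k) = $0k.

$0k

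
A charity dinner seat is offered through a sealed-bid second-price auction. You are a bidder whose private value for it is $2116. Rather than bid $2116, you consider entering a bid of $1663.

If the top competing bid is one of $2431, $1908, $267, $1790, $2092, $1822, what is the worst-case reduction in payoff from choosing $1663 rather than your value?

$2431: same outcome either way → loss $0.
$1908: truthful gives $208, deviation gives $0 → loss $208.
$267: same outcome either way → loss $0.
$1790: truthful gives $326, deviation gives $0 → loss $326.
$2092: truthful gives $24, deviation gives $0 → loss $24.
$1822: truthful gives $294, deviation gives $0 → loss $294.
Maximum loss: $326.

$326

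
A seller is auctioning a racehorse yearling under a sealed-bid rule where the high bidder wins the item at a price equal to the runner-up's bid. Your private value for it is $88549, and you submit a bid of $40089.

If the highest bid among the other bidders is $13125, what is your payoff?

$75424

Your bid $40089 exceeds the highest competing bid $13125, so you win.
In a second-price auction the winner pays the second-highest bid, $13125.
Payoff = value − price = $88549 − $13125 = $75424.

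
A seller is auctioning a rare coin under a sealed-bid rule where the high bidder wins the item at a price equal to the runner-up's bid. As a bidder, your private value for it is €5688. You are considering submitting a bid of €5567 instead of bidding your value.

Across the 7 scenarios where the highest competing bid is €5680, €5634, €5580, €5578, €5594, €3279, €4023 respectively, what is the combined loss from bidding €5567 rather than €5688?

The deviation costs you only when the competing bid falls strictly between €5567 and €5688; elsewhere both bids give the same outcome.
€5680: truthful payoff €8, deviation payoff €0 → loss €8.
€5634: truthful payoff €54, deviation payoff €0 → loss €54.
€5580: truthful payoff €108, deviation payoff €0 → loss €108.
€5578: truthful payoff €110, deviation payoff €0 → loss €110.
€5594: truthful payoff €94, deviation payoff €0 → loss €94.
€3279: outcomes coincide → loss €0.
€4023: outcomes coincide → loss €0.
Total loss = €8 + €54 + €108 + €110 + €94 = €374.
Because the price is fixed by the runner-up's bid, deviating from your value can only change a good outcome into a bad one — never the reverse.

€374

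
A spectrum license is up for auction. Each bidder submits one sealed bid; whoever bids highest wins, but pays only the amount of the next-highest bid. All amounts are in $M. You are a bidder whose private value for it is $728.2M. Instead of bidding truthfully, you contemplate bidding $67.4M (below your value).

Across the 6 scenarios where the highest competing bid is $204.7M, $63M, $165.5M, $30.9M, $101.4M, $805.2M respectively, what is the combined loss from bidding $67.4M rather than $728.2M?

$1713M

The deviation costs you only when the competing bid falls strictly between $67.4M and $728.2M; elsewhere both bids give the same outcome.
$204.7M: truthful payoff $523.5M, deviation payoff $0M → loss $523.5M.
$63M: outcomes coincide → loss $0M.
$165.5M: truthful payoff $562.7M, deviation payoff $0M → loss $562.7M.
$30.9M: outcomes coincide → loss $0M.
$101.4M: truthful payoff $626.8M, deviation payoff $0M → loss $626.8M.
$805.2M: outcomes coincide → loss $0M.
Total loss = $523.5M + $562.7M + $626.8M = $1713M.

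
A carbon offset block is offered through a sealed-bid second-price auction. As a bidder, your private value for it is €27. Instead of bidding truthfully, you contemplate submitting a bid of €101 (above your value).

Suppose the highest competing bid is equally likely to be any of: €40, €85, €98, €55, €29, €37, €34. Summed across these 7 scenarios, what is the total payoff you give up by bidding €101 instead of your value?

The deviation costs you only when the competing bid falls strictly between €27 and €101; elsewhere both bids give the same outcome.
€40: truthful payoff €0, deviation payoff −€13 → loss €13.
€85: truthful payoff €0, deviation payoff −€58 → loss €58.
€98: truthful payoff €0, deviation payoff −€71 → loss €71.
€55: truthful payoff €0, deviation payoff −€28 → loss €28.
€29: truthful payoff €0, deviation payoff −€2 → loss €2.
€37: truthful payoff €0, deviation payoff −€10 → loss €10.
€34: truthful payoff €0, deviation payoff −€7 → loss €7.
Total loss = €13 + €58 + €71 + €28 + €2 + €10 + €7 = €189.
Truthful bidding weakly dominates here: raising your bid can only win items priced above your value, and lowering it can only forfeit items priced below.

€189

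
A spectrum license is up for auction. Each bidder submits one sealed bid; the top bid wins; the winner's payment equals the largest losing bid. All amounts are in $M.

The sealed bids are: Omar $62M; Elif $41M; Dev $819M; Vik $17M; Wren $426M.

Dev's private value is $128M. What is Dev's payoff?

−$298M

Highest bid: Dev at $819M, so Dev wins.
Second-highest bid: Wren at $426M — that is the price the winner pays.
Dev's payoff = value − price = $128M − $426M = −$298M.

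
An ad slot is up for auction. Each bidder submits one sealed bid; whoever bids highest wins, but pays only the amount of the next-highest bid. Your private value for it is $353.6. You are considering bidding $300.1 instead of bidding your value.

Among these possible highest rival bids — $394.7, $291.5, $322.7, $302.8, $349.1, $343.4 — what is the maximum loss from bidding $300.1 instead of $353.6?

$394.7: same outcome either way → loss $0.
$291.5: same outcome either way → loss $0.
$322.7: truthful gives $30.9, deviation gives $0 → loss $30.9.
$302.8: truthful gives $50.8, deviation gives $0 → loss $50.8.
$349.1: truthful gives $4.5, deviation gives $0 → loss $4.5.
$343.4: truthful gives $10.2, deviation gives $0 → loss $10.2.
Maximum loss: $50.8.

$50.8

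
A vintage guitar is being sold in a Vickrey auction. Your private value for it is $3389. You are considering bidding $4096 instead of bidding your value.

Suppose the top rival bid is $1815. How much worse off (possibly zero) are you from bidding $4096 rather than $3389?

Bidding your value $3389: you win (since $3389 > $1815) and pay $1815. Payoff $1574.
Bidding $4096: you win and pay $1815. Payoff $3389 − $1815 = $1574.
Difference = $1574 − $1574 = $0; both bids lead to the same outcome because the competing bid is below both your value and your alternative bid.

$0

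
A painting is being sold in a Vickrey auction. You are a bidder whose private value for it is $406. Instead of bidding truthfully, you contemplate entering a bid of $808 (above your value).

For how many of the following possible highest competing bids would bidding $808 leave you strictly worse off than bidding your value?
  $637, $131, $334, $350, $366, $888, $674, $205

The deviation hurts exactly when the highest competing bid lies strictly between $406 and $808 — overbidding then wins at a price above your value.
$637: inside the interval → strictly worse (loss $231).
$131: below both → same outcome either way.
$334: below both → same outcome either way.
$350: below both → same outcome either way.
$366: below both → same outcome either way.
$888: above both → same outcome either way.
$674: inside the interval → strictly worse (loss $268).
$205: below both → same outcome either way.
Count: 2.

2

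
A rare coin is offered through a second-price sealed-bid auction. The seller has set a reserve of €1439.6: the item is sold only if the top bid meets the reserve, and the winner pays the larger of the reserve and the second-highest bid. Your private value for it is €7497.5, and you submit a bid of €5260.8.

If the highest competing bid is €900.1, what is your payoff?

Your bid €5260.8 is the highest and exceeds the reserve.
Price = max(second-highest bid, reserve) = max(€900.1, €1439.6) = €1439.6.
Payoff = €7497.5 − €1439.6 = €6057.9.

€6057.9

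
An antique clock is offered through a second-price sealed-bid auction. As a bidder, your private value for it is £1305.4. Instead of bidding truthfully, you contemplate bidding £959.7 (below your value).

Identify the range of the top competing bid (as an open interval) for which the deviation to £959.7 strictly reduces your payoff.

(£959.7, £1305.4)

If the competing bid is below £959.7, both bids win at the same price — no difference.
If it is above £1305.4, both bids lose — no difference.
If it lies strictly between £959.7 and £1305.4, bidding your value wins at a price below your value (positive payoff) while bidding £959.7 loses (payoff 0).
So the deviation strictly hurts on the open interval (£959.7, £1305.4).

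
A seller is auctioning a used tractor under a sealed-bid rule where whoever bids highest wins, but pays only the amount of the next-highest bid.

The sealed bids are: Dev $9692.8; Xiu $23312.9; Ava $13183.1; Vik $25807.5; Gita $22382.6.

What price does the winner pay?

Highest bid: Vik at $25807.5, so Vik wins.
Second-highest bid: Xiu at $23312.9 — that is the price the winner pays.

$23312.9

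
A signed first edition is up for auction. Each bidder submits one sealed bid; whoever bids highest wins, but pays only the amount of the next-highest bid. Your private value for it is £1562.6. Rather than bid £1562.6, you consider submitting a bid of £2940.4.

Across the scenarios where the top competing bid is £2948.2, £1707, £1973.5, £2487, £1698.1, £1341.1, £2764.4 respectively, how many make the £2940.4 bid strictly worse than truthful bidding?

The deviation hurts exactly when the highest competing bid lies strictly between £1562.6 and £2940.4 — overbidding then wins at a price above your value.
£2948.2: above both → same outcome either way.
£1707: inside the interval → strictly worse (loss £144.4).
£1973.5: inside the interval → strictly worse (loss £410.9).
£2487: inside the interval → strictly worse (loss £924.4).
£1698.1: inside the interval → strictly worse (loss £135.5).
£1341.1: below both → same outcome either way.
£2764.4: inside the interval → strictly worse (loss £1201.8).
Count: 5.

5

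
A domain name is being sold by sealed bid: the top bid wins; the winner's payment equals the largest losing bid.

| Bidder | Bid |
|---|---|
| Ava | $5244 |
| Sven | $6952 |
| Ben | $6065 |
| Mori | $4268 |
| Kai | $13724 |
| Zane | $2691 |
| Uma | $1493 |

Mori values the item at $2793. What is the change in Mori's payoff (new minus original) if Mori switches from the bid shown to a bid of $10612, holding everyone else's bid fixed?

The highest bid among the other bidders is $13724; Mori's bid doesn't change that.
Original bid $4268: Mori is not highest (top rival bid is $13724); payoff $0.
Alternative bid $10612: Mori is not highest (top rival bid is $13724); payoff $0.
Change in payoff = $0 − ($0) = $0.

$0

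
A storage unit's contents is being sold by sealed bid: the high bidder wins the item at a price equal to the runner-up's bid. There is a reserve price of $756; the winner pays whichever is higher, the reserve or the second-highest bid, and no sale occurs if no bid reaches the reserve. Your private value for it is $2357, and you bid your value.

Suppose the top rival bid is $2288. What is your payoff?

$69

Your bid $2357 is the highest and exceeds the reserve.
Price = max(second-highest bid, reserve) = max($2288, $756) = $2288.
Payoff = $2357 − $2288 = $69.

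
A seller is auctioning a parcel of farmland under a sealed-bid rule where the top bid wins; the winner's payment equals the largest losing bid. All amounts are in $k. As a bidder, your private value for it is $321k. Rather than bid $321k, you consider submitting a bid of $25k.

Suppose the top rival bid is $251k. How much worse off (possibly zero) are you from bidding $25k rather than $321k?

Bidding your value $321k: you win (since $321k > $251k) and pay $251k. Payoff $70k.
Bidding $25k: you lose. Payoff $0k.
The competing bid $251k lies between your shaded bid and your value, so underbidding forfeits an item you could have won at a profitable price.
Loss from deviating = $70k − ($0k) = $70k.

$70k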